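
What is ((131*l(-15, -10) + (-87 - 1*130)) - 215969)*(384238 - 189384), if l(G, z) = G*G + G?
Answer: -36764273304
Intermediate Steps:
l(G, z) = G + G**2 (l(G, z) = G**2 + G = G + G**2)
((131*l(-15, -10) + (-87 - 1*130)) - 215969)*(384238 - 189384) = ((131*(-15*(1 - 15)) + (-87 - 1*130)) - 215969)*(384238 - 189384) = ((131*(-15*(-14)) + (-87 - 130)) - 215969)*194854 = ((131*210 - 217) - 215969)*194854 = ((27510 - 217) - 215969)*194854 = (27293 - 215969)*194854 = -188676*194854 = -36764273304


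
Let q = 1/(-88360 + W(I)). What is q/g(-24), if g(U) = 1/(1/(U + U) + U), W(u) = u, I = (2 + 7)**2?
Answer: 1153/4237392 ≈ 0.00027210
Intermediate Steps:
I = 81 (I = 9**2 = 81)
g(U) = 1/(U + 1/(2*U)) (g(U) = 1/(1/(2*U) + U) = 1/(U + 1/(2*U)))
q = -1/88279 (q = 1/(-88360 + 81) = 1/(-88279) = -1/88279 ≈ -1.1328e-5)
q/g(-24) = -1/(88279*(2*(-24)/(1 + 2*(-24)**2))) = -1/(88279*(2*(-24)/(1 + 2*576))) = -1/(88279*(2*(-24)/(1 + 1152))) = -1/(88279*(2*(-24)/1153)) = -1/(88279*(2*(-24)*(1/1153))) = -1/(88279*(-48/1153)) = -1/88279*(-1153/48) = 1153/4237392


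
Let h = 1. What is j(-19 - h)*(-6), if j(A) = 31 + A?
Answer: -66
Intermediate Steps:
j(-19 - h)*(-6) = (31 + (-19 - 1*1))*(-6) = (31 + (-19 - 1))*(-6) = (31 - 20)*(-6) = 11*(-6) = -66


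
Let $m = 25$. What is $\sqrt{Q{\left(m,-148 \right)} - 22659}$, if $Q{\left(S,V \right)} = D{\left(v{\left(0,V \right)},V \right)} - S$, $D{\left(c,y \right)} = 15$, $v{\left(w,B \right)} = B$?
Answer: $i \sqrt{22669} \approx 150.56 i$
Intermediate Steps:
$Q{\left(S,V \right)} = 15 - S$
$\sqrt{Q{\left(m,-148 \right)} - 22659} = \sqrt{\left(15 - 25\right) - 22659} = \sqrt{-10 - 22659} = \sqrt{-22669} = i \sqrt{22669}$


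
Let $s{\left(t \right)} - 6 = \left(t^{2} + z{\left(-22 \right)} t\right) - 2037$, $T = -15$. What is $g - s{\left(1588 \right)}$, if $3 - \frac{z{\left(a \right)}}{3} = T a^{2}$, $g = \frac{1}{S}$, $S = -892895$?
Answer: $- \frac{33144838317276}{892895} \approx -3.7121 \cdot 10^{7}$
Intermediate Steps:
$g = - \frac{1}{892895}$ ($g = \frac{1}{-892895} = - \frac{1}{892895} \approx -1.12 \cdot 10^{-6}$)
$z{\left(a \right)} = 9 + 45 a^{2}$ ($z{\left(a \right)} = 9 - 3 \left(- 15 a^{2}\right) = 9 + 45 a^{2}$)
$s{\left(t \right)} = -2031 + t^{2} + 21789 t$ ($s{\left(t \right)} = 6 - \left(2037 - t^{2} - \left(9 + 45 \left(-22\right)^{2}\right) t\right) = 6 - \left(2037 - t^{2} - \left(9 + 45 \cdot 484\right) t\right) = 6 - \left(2037 - t^{2} - \left(9 + 21780\right) t\right) = 6 - \left(2037 - t^{2} - 21789 t\right) = 6 + \left(-2037 + t^{2} + 21789 t\right) = -2031 + t^{2} + 21789 t$)
$g - s{\left(1588 \right)} = - \frac{1}{892895} - \left(-2031 + 1588^{2} + 21789 \cdot 1588\right) = - \frac{1}{892895} - \left(-2031 + 2521744 + 34600932\right) = - \frac{1}{892895} - 37120645 = - \frac{33144838317276}{892895}$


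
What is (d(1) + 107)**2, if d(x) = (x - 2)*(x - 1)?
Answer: 11449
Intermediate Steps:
d(x) = (-1 + x)*(-2 + x) (d(x) = (-2 + x)*(-1 + x) = (-1 + x)*(-2 + x))
(d(1) + 107)**2 = ((2 + 1**2 - 3*1) + 107)**2 = ((2 + 1 - 3) + 107)**2 = (0 + 107)**2 = 107**2 = 11449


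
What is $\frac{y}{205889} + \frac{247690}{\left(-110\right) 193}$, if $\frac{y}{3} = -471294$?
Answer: $- \frac{8101336127}{437102347} \approx -18.534$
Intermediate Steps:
$y = -1413882$ ($y = 3 \left(-471294\right) = -1413882$)
$\frac{y}{205889} + \frac{247690}{\left(-110\right) 193} = - \frac{1413882}{205889} + \frac{247690}{\left(-110\right) 193} = \left(-1413882\right) \frac{1}{205889} + \frac{247690}{-21230} = - \frac{1413882}{205889} + 247690 \left(- \frac{1}{21230}\right) = - \frac{1413882}{205889} - \frac{24769}{2123} = - \frac{8101336127}{437102347}$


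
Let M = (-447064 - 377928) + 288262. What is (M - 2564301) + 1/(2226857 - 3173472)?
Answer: -2935482460066/946615 ≈ -3.1010e+6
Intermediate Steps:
M = -536730 (M = -824992 + 288262 = -536730)
(M - 2564301) + 1/(2226857 - 3173472) = (-536730 - 2564301) + 1/(2226857 - 3173472) = -3101031 + 1/(-946615) = -3101031 - 1/946615 = -2935482460066/946615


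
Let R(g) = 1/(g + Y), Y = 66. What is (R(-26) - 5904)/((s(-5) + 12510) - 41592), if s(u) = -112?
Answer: 21469/106160 ≈ 0.20223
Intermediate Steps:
R(g) = 1/(66 + g) (R(g) = 1/(g + 66) = 1/(66 + g))
(R(-26) - 5904)/((s(-5) + 12510) - 41592) = (1/(66 - 26) - 5904)/((-112 + 12510) - 41592) = (1/40 - 5904)/(12398 - 41592) = (1/40 - 5904)/(-29194) = -236159/40*(-1/29194) = 21469/106160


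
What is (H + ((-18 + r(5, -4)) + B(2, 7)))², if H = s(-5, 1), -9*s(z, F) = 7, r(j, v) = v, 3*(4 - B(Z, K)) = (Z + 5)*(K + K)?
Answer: 214369/81 ≈ 2646.5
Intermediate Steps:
B(Z, K) = 4 - 2*K*(5 + Z)/3 (B(Z, K) = 4 - (Z + 5)*(K + K)/3 = 4 - (5 + Z)*2*K/3 = 4 - 2*K*(5 + Z)/3)
s(z, F) = -7/9 (s(z, F) = -⅑*7 = -7/9)
H = -7/9 ≈ -0.77778
(H + ((-18 + r(5, -4)) + B(2, 7)))² = (-7/9 + ((-18 - 4) + (4 - 10/3*7 - ⅔*7*2)))² = (-7/9 + (-22 + (4 - 70/3 - 28/3)))² = (-7/9 + (-22 - 86/3))² = (-7/9 - 152/3)² = (-463/9)² = 214369/81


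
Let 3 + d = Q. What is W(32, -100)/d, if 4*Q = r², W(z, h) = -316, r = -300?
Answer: -316/22497 ≈ -0.014046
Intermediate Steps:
Q = 22500 (Q = (¼)*(-300)² = (¼)*90000 = 22500)
d = 22497 (d = -3 + 22500 = 22497)
W(32, -100)/d = -316/22497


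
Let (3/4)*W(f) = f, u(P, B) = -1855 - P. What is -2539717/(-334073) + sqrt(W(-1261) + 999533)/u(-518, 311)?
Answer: 68641/9029 - sqrt(8980665)/4011 ≈ 6.8551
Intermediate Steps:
W(f) = 4*f/3
-2539717/(-334073) + sqrt(W(-1261) + 999533)/u(-518, 311) = -2539717/(-334073) + sqrt((4/3)*(-1261) + 999533)/(-1855 - 1*(-518)) = -2539717*(-1/334073) + sqrt(-5044/3 + 999533)/(-1855 + 518) = 68641/9029 + sqrt(2993555/3)/(-1337) = 68641/9029 + (sqrt(8980665)/3)*(-1/1337) = 68641/9029 - sqrt(8980665)/4011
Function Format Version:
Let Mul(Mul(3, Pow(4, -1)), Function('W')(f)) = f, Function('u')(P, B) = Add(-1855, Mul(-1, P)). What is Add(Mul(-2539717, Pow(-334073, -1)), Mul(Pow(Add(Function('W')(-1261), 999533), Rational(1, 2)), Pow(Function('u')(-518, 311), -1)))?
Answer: Add(Rational(68641, 9029), Mul(Rational(-1, 4011), Pow(8980665, Rational(1, 2)))) ≈ 6.8551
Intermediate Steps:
Function('W')(f) = Mul(Rational(4, 3), f)
Add(Mul(-2539717, Pow(-334073, -1)), Mul(Pow(Add(Function('W')(-1261), 999533), Rational(1, 2)), Pow(Function('u')(-518, 311), -1))) = Add(Mul(-2539717, Pow(-334073, -1)), Mul(Pow(Add(Mul(Rational(4, 3), -1261), 999533), Rational(1, 2)), Pow(Add(-1855, Mul(-1, -518)), -1))) = Add(Mul(-2539717, Rational(-1, 334073)), Mul(Pow(Add(Rational(-5044, 3), 999533), Rational(1, 2)), Pow(Add(-1855, 518), -1))) = Add(Rational(68641, 9029), Mul(Pow(Rational(2993555, 3), Rational(1, 2)), Pow(-1337, -1))) = Add(Rational(68641, 9029), Mul(Mul(Rational(1, 3), Pow(8980665, Rational(1, 2))), Rational(-1, 1337))) = Add(Rational(68641, 9029), Mul(Rational(-1, 4011), Pow(8980665, Rational(1, 2))))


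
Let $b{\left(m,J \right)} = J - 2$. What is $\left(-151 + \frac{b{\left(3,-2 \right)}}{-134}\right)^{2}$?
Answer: $\frac{102313225}{4489} \approx 22792.0$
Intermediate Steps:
$b{\left(m,J \right)} = -2 + J$ ($b{\left(m,J \right)} = J - 2 = -2 + J$)
$\left(-151 + \frac{b{\left(3,-2 \right)}}{-134}\right)^{2} = \left(-151 + \frac{-2 - 2}{-134}\right)^{2} = \left(-151 - - \frac{2}{67}\right)^{2} = \left(-151 + \frac{2}{67}\right)^{2} = \left(- \frac{10115}{67}\right)^{2} = \frac{102313225}{4489}$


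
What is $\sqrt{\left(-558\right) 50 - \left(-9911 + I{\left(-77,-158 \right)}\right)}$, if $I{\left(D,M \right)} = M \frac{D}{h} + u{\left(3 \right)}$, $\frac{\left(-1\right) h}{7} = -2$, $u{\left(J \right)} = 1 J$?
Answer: $i \sqrt{18861} \approx 137.34 i$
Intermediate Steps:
$u{\left(J \right)} = J$
$h = 14$ ($h = \left(-7\right) \left(-2\right) = 14$)
$I{\left(D,M \right)} = 3 + \frac{D M}{14}$ ($I{\left(D,M \right)} = M \frac{D}{14} + 3 = \frac{D M}{14} + 3 = 3 + \frac{D M}{14}$)
$\sqrt{\left(-558\right) 50 - \left(-9911 + I{\left(-77,-158 \right)}\right)} = \sqrt{\left(-558\right) 50 + \left(9911 - \left(3 + \frac{1}{14} \left(-77\right) \left(-158\right)\right)\right)} = \sqrt{-27900 + \left(9911 - \left(3 + 869\right)\right)} = \sqrt{-27900 + \left(9911 - 872\right)} = \sqrt{-27900 + 9039} = \sqrt{-18861} = i \sqrt{18861}$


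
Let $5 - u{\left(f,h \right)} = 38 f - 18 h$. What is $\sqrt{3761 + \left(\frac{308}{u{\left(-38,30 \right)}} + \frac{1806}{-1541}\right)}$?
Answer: $\frac{\sqrt{3924806068550263}}{1021683} \approx 61.319$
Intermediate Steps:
$u{\left(f,h \right)} = 5 - 38 f + 18 h$ ($u{\left(f,h \right)} = 5 - \left(38 f - 18 h\right) = 5 - \left(- 18 h + 38 f\right) = 5 - 38 f + 18 h$)
$\sqrt{3761 + \left(\frac{308}{u{\left(-38,30 \right)}} + \frac{1806}{-1541}\right)} = \sqrt{3761 + \left(\frac{308}{5 - -1444 + 18 \cdot 30} + \frac{1806}{-1541}\right)} = \sqrt{3761 + \left(\frac{308}{5 + 1444 + 540} + 1806 \left(- \frac{1}{1541}\right)\right)} = \sqrt{3761 - \left(\frac{1806}{1541} - \frac{308}{1989}\right)} = \sqrt{3761 + \left(308 \cdot \frac{1}{1989} - \frac{1806}{1541}\right)} = \sqrt{3761 + \left(\frac{308}{1989} - \frac{1806}{1541}\right)} = \sqrt{3761 - \frac{3117506}{3065049}} = \sqrt{\frac{11524531783}{3065049}} = \frac{\sqrt{3924806068550263}}{1021683}$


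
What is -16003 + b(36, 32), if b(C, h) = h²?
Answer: -14979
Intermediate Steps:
-16003 + b(36, 32) = -16003 + 32² = -16003 + 1024 = -14979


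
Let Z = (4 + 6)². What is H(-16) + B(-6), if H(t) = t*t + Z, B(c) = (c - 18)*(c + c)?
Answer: 644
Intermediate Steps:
Z = 100 (Z = 10² = 100)
B(c) = 2*c*(-18 + c) (B(c) = (-18 + c)*(2*c) = 2*c*(-18 + c))
H(t) = 100 + t² (H(t) = t*t + 100 = t² + 100 = 100 + t²)
H(-16) + B(-6) = (100 + (-16)²) + 2*(-6)*(-18 - 6) = (100 + 256) + 2*(-6)*(-24) = 356 + 288 = 644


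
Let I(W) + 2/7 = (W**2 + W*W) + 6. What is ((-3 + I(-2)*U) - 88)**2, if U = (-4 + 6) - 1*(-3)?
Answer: 24649/49 ≈ 503.04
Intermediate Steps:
U = 5 (U = 2 + 3 = 5)
I(W) = 40/7 + 2*W**2 (I(W) = -2/7 + ((W**2 + W*W) + 6) = -2/7 + ((W**2 + W**2) + 6) = -2/7 + (2*W**2 + 6) = -2/7 + (6 + 2*W**2) = 40/7 + 2*W**2)
((-3 + I(-2)*U) - 88)**2 = ((-3 + (40/7 + 2*(-2)**2)*5) - 88)**2 = ((-3 + (40/7 + 2*4)*5) - 88)**2 = ((-3 + (40/7 + 8)*5) - 88)**2 = ((-3 + (96/7)*5) - 88)**2 = ((-3 + 480/7) - 88)**2 = (459/7 - 88)**2 = (-157/7)**2 = 24649/49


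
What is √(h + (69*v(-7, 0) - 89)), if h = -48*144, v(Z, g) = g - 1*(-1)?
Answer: 2*I*√1733 ≈ 83.259*I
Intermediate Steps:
v(Z, g) = 1 + g (v(Z, g) = g + 1 = 1 + g)
h = -6912
√(h + (69*v(-7, 0) - 89)) = √(-6912 + (69*(1 + 0) - 89)) = √(-6912 + (69*1 - 89)) = √(-6912 + (69 - 89)) = √(-6912 - 20) = √(-6932) = 2*I*√1733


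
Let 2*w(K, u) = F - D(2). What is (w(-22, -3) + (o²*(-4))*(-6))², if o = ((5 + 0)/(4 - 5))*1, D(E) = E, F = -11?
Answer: 1408969/4 ≈ 3.5224e+5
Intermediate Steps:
w(K, u) = -13/2 (w(K, u) = (-11 - 1*2)/2 = (-11 - 2)/2 = (½)*(-13) = -13/2)
o = -5 (o = (5/(-1))*1 = (5*(-1))*1 = -5*1 = -5)
(w(-22, -3) + (o²*(-4))*(-6))² = (-13/2 + ((-5)²*(-4))*(-6))² = (-13/2 + (25*(-4))*(-6))² = (-13/2 - 100*(-6))² = (-13/2 + 600)² = (1187/2)² = 1408969/4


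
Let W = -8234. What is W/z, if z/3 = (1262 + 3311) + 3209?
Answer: -4117/11673 ≈ -0.35269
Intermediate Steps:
z = 23346 (z = 3*((1262 + 3311) + 3209) = 3*(4573 + 3209) = 3*7782 = 23346)
W/z = -8234/23346 = -8234*1/23346 = -4117/11673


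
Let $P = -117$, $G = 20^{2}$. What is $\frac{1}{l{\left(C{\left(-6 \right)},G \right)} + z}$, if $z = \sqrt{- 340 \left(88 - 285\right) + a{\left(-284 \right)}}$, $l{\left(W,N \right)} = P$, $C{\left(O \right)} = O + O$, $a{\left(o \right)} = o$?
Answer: $\frac{39}{17669} + \frac{2 \sqrt{16674}}{53007} \approx 0.0070794$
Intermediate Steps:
$G = 400$
$C{\left(O \right)} = 2 O$
$l{\left(W,N \right)} = -117$
$z = 2 \sqrt{16674}$ ($z = \sqrt{- 340 \left(88 - 285\right) - 284} = \sqrt{\left(-340\right) \left(-197\right) - 284} = \sqrt{66980 - 284} = \sqrt{66696} = 2 \sqrt{16674} \approx 258.26$)
$\frac{1}{l{\left(C{\left(-6 \right)},G \right)} + z} = \frac{1}{-117 + 2 \sqrt{16674}}$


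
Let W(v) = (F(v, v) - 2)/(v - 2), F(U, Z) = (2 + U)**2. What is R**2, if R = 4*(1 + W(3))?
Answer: 9216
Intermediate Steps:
W(v) = (-2 + (2 + v)**2)/(-2 + v) (W(v) = ((2 + v)**2 - 2)/(v - 2) = (-2 + (2 + v)**2)/(-2 + v))
R = 96 (R = 4*(1 + (-2 + (2 + 3)**2)/(-2 + 3)) = 4*(1 + (-2 + 5**2)/1) = 4*(1 + 1*(-2 + 25)) = 4*(1 + 1*23) = 4*(1 + 23) = 4*24 = 96)
R**2 = 96**2 = 9216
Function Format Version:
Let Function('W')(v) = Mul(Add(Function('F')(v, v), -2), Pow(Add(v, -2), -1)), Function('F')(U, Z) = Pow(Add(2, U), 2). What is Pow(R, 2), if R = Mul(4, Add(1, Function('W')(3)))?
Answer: 9216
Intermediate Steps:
Function('W')(v) = Mul(Pow(Add(-2, v), -1), Add(-2, Pow(Add(2, v), 2))) (Function('W')(v) = Mul(Add(Pow(Add(2, v), 2), -2), Pow(Add(v, -2), -1)) = Mul(Add(-2, Pow(Add(2, v), 2)), Pow(Add(-2, v), -1)) = Mul(Pow(Add(-2, v), -1), Add(-2, Pow(Add(2, v), 2))))
R = 96 (R = Mul(4, Add(1, Mul(Pow(Add(-2, 3), -1), Add(-2, Pow(Add(2, 3), 2))))) = Mul(4, Add(1, Mul(Pow(1, -1), Add(-2, Pow(5, 2))))) = Mul(4, Add(1, Mul(1, Add(-2, 25)))) = Mul(4, Add(1, Mul(1, 23))) = Mul(4, Add(1, 23)) = Mul(4, 24) = 96)
Pow(R, 2) = Pow(96, 2) = 9216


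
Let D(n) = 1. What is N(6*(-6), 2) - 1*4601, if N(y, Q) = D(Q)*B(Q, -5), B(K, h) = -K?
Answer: -4603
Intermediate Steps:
N(y, Q) = -Q (N(y, Q) = 1*(-Q) = -Q)
N(6*(-6), 2) - 1*4601 = -1*2 - 1*4601 = -2 - 4601 = -4603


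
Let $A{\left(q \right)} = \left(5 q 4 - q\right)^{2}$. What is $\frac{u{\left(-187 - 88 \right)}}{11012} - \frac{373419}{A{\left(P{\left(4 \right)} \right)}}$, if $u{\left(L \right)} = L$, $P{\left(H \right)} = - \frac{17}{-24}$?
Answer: $- \frac{2368592546603}{1148870948} \approx -2061.7$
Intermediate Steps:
$P{\left(H \right)} = \frac{17}{24}$ ($P{\left(H \right)} = \left(-17\right) \left(- \frac{1}{24}\right) = \frac{17}{24}$)
$A{\left(q \right)} = 361 q^{2}$ ($A{\left(q \right)} = \left(20 q - q\right)^{2} = \left(19 q\right)^{2} = 361 q^{2}$)
$\frac{u{\left(-187 - 88 \right)}}{11012} - \frac{373419}{A{\left(P{\left(4 \right)} \right)}} = \frac{-187 - 88}{11012} - \frac{373419}{361 \left(\frac{17}{24}\right)^{2}} = \left(-275\right) \frac{1}{11012} - \frac{373419}{361 \cdot \frac{289}{576}} = - \frac{275}{11012} - \frac{373419}{\frac{104329}{576}} = - \frac{275}{11012} - \frac{215089344}{104329} = - \frac{2368592546603}{1148870948}$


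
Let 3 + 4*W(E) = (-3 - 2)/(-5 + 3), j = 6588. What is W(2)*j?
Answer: -1647/2 ≈ -823.50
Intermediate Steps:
W(E) = -⅛ (W(E) = -¾ + ((-3 - 2)/(-5 + 3))/4 = -¾ + (-5/(-2))/4 = -¾ + (-5*(-½))/4 = -¾ + (¼)*(5/2) = -¾ + 5/8 = -⅛)
W(2)*j = -⅛*6588 = -1647/2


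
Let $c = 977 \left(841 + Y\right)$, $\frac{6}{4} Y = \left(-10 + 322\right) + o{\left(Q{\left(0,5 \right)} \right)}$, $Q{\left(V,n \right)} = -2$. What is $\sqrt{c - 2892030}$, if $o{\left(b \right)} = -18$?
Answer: $i \sqrt{1878881} \approx 1370.7 i$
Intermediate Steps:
$Y = 196$ ($Y = \frac{2 \left(\left(-10 + 322\right) - 18\right)}{3} = \frac{2 \left(312 - 18\right)}{3} = \frac{2}{3} \cdot 294 = 196$)
$c = 1013149$ ($c = 977 \left(841 + 196\right) = 977 \cdot 1037 = 1013149$)
$\sqrt{c - 2892030} = \sqrt{1013149 - 2892030} = \sqrt{-1878881} = i \sqrt{1878881}$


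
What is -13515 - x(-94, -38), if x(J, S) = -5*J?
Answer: -13985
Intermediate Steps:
-13515 - x(-94, -38) = -13515 - (-5)*(-94) = -13515 - 1*470 = -13515 - 470 = -13985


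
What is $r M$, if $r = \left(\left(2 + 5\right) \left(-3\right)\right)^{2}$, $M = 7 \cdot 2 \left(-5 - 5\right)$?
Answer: $-61740$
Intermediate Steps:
$M = -140$ ($M = 7 \cdot 2 \left(-10\right) = 7 \left(-20\right) = -140$)
$r = 441$ ($r = \left(7 \left(-3\right)\right)^{2} = \left(-21\right)^{2} = 441$)
$r M = 441 \left(-140\right) = -61740$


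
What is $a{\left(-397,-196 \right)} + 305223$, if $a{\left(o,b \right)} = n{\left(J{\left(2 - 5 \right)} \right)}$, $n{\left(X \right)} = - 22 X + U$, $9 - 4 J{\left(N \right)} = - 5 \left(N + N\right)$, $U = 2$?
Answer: $\frac{610681}{2} \approx 3.0534 \cdot 10^{5}$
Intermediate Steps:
$J{\left(N \right)} = \frac{9}{4} + \frac{5 N}{2}$ ($J{\left(N \right)} = \frac{9}{4} - \frac{\left(-5\right) \left(N + N\right)}{4} = \frac{9}{4} - \frac{\left(-5\right) 2 N}{4} = \frac{9}{4} - \frac{\left(-10\right) N}{4} = \frac{9}{4} + \frac{5 N}{2}$)
$n{\left(X \right)} = 2 - 22 X$ ($n{\left(X \right)} = - 22 X + 2 = 2 - 22 X$)
$a{\left(o,b \right)} = \frac{235}{2}$ ($a{\left(o,b \right)} = 2 - 22 \left(\frac{9}{4} + \frac{5 \left(2 - 5\right)}{2}\right) = 2 - 22 \left(\frac{9}{4} + \frac{5}{2} \left(-3\right)\right) = 2 - 22 \left(\frac{9}{4} - \frac{15}{2}\right) = 2 - - \frac{231}{2} = 2 + \frac{231}{2} = \frac{235}{2}$)
$a{\left(-397,-196 \right)} + 305223 = \frac{235}{2} + 305223 = \frac{610681}{2}$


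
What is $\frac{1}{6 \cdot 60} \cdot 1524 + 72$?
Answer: $\frac{2287}{30} \approx 76.233$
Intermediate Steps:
$\frac{1}{6 \cdot 60} \cdot 1524 + 72 = \frac{1}{360} \cdot 1524 + 72 = \frac{127}{30} + 72 = \frac{2287}{30}$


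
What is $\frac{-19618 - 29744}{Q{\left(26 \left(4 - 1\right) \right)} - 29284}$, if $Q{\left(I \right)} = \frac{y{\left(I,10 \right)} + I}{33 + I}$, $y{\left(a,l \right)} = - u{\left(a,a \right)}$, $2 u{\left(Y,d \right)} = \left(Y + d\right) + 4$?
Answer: $\frac{2739591}{1625263} \approx 1.6856$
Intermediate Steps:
$u{\left(Y,d \right)} = 2 + \frac{Y}{2} + \frac{d}{2}$ ($u{\left(Y,d \right)} = \frac{\left(Y + d\right) + 4}{2} = \frac{4 + Y + d}{2} = 2 + \frac{Y}{2} + \frac{d}{2}$)
$y{\left(a,l \right)} = -2 - a$ ($y{\left(a,l \right)} = - (2 + \frac{a}{2} + \frac{a}{2}) = - (2 + a) = -2 - a$)
$Q{\left(I \right)} = - \frac{2}{33 + I}$ ($Q{\left(I \right)} = \frac{\left(-2 - I\right) + I}{33 + I} = - \frac{2}{33 + I}$)
$\frac{-19618 - 29744}{Q{\left(26 \left(4 - 1\right) \right)} - 29284} = \frac{-19618 - 29744}{- \frac{2}{33 + 26 \left(4 - 1\right)} - 29284} = - \frac{49362}{- \frac{2}{33 + 26 \left(4 - 1\right)} - 29284} = - \frac{49362}{- \frac{2}{33 + 26 \cdot 3} - 29284} = - \frac{49362}{- \frac{2}{33 + 78} - 29284} = - \frac{49362}{- \frac{2}{111} - 29284} = - \frac{49362}{- \frac{3250526}{111}} = \left(-49362\right) \left(- \frac{111}{3250526}\right) = \frac{2739591}{1625263}$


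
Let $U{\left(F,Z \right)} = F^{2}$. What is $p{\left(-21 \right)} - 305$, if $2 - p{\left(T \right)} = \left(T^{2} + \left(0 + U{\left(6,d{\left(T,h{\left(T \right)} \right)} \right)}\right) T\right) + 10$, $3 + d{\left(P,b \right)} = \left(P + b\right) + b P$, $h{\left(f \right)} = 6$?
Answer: $2$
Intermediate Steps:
$d{\left(P,b \right)} = -3 + P + b + P b$ ($d{\left(P,b \right)} = -3 + \left(\left(P + b\right) + b P\right) = -3 + \left(\left(P + b\right) + P b\right) = -3 + \left(P + b + P b\right) = -3 + P + b + P b$)
$p{\left(T \right)} = -8 - T^{2} - 36 T$ ($p{\left(T \right)} = 2 - \left(\left(T^{2} + \left(0 + 6^{2}\right) T\right) + 10\right) = 2 - \left(\left(T^{2} + \left(0 + 36\right) T\right) + 10\right) = 2 - \left(\left(T^{2} + 36 T\right) + 10\right) = 2 - \left(10 + T^{2} + 36 T\right) = -8 - T^{2} - 36 T$)
$p{\left(-21 \right)} - 305 = \left(-8 - \left(-21\right)^{2} - -756\right) - 305 = \left(-8 - 441 + 756\right) - 305 = 307 - 305 = 2$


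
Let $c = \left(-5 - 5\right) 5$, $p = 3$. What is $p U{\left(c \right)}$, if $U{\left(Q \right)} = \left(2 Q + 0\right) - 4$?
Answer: $-312$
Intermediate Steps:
$c = -50$ ($c = \left(-10\right) 5 = -50$)
$U{\left(Q \right)} = -4 + 2 Q$ ($U{\left(Q \right)} = 2 Q - 4 = -4 + 2 Q$)
$p U{\left(c \right)} = 3 \left(-4 + 2 \left(-50\right)\right) = 3 \left(-4 - 100\right) = 3 \left(-104\right) = -312$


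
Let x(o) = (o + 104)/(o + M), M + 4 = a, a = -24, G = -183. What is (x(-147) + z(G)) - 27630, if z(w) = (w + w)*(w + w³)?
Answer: 392536478293/175 ≈ 2.2431e+9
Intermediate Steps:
M = -28 (M = -4 - 24 = -28)
z(w) = 2*w*(w + w³) (z(w) = (2*w)*(w + w³) = 2*w*(w + w³))
x(o) = (104 + o)/(-28 + o) (x(o) = (o + 104)/(o - 28) = (104 + o)/(-28 + o))
(x(-147) + z(G)) - 27630 = ((104 - 147)/(-28 - 147) + 2*(-183)²*(1 + (-183)²)) - 27630 = (-43/(-175) + 2*33489*(1 + 33489)) - 27630 = (-1/175*(-43) + 2*33489*33490) - 27630 = (43/175 + 2243093220) - 27630 = 392541313543/175 - 27630 = 392536478293/175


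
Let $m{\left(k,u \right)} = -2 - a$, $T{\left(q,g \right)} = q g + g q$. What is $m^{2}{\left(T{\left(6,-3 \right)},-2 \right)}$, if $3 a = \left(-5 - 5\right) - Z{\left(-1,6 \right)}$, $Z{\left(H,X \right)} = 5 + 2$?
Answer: $\frac{121}{9} \approx 13.444$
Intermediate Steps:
$Z{\left(H,X \right)} = 7$
$T{\left(q,g \right)} = 2 g q$ ($T{\left(q,g \right)} = g q + g q = 2 g q$)
$a = - \frac{17}{3}$ ($a = \frac{\left(-5 - 5\right) - 7}{3} = \frac{-10 - 7}{3} = \frac{1}{3} \left(-17\right) = - \frac{17}{3} \approx -5.6667$)
$m{\left(k,u \right)} = \frac{11}{3}$ ($m{\left(k,u \right)} = -2 - - \frac{17}{3} = -2 + \frac{17}{3} = \frac{11}{3}$)
$m^{2}{\left(T{\left(6,-3 \right)},-2 \right)} = \left(\frac{11}{3}\right)^{2} = \frac{121}{9}$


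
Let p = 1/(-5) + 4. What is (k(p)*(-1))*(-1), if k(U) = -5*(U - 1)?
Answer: -14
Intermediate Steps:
p = 19/5 (p = -⅕ + 4 = 19/5 ≈ 3.8000)
k(U) = 5 - 5*U (k(U) = -5*(-1 + U) = 5 - 5*U)
(k(p)*(-1))*(-1) = ((5 - 5*19/5)*(-1))*(-1) = ((5 - 19)*(-1))*(-1) = -14*(-1)*(-1) = 14*(-1) = -14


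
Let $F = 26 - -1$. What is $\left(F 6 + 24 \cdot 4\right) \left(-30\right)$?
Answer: $-7740$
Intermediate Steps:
$F = 27$ ($F = 26 + 1 = 27$)
$\left(F 6 + 24 \cdot 4\right) \left(-30\right) = \left(27 \cdot 6 + 24 \cdot 4\right) \left(-30\right) = \left(162 + 96\right) \left(-30\right) = 258 \left(-30\right) = -7740$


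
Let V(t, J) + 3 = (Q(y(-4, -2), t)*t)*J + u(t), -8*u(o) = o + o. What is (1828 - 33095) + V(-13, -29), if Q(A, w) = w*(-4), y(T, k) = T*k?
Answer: -46651/4 ≈ -11663.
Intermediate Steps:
Q(A, w) = -4*w
u(o) = -o/4 (u(o) = -(o + o)/8 = -o/4)
V(t, J) = -3 - t/4 - 4*J*t**2 (V(t, J) = -3 + (((-4*t)*t)*J - t/4) = -3 + ((-4*t**2)*J - t/4) = -3 + (-4*J*t**2 - t/4) = -3 + (-t/4 - 4*J*t**2) = -3 - t/4 - 4*J*t**2)
(1828 - 33095) + V(-13, -29) = (1828 - 33095) + (-3 - 1/4*(-13) - 4*(-29)*(-13)**2) = -31267 + (-3 + 13/4 - 4*(-29)*169) = -31267 + (-3 + 13/4 + 19604) = -31267 + 78417/4 = -46651/4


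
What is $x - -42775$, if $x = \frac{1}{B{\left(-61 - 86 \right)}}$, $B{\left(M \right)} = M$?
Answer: $\frac{6287924}{147} \approx 42775.0$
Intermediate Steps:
$x = - \frac{1}{147}$ ($x = \frac{1}{-61 - 86} = \frac{1}{-147} = - \frac{1}{147} \approx -0.0068027$)
$x - -42775 = - \frac{1}{147} - -42775 = - \frac{1}{147} + 42775 = \frac{6287924}{147}$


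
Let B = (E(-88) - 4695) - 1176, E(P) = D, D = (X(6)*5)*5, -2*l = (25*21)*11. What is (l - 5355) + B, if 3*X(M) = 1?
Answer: -84631/6 ≈ -14105.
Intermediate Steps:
X(M) = ⅓ (X(M) = (⅓)*1 = ⅓)
l = -5775/2 (l = -25*21*11/2 = -525*11/2 = -½*5775 = -5775/2 ≈ -2887.5)
D = 25/3 (D = ((⅓)*5)*5 = (5/3)*5 = 25/3 ≈ 8.3333)
E(P) = 25/3
B = -17588/3 (B = (25/3 - 4695) - 1176 = -14060/3 - 1176 = -17588/3 ≈ -5862.7)
(l - 5355) + B = (-5775/2 - 5355) - 17588/3 = -16485/2 - 17588/3 = -84631/6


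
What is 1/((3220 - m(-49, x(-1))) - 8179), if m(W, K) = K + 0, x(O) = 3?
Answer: -1/4962 ≈ -0.00020153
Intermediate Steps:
m(W, K) = K
1/((3220 - m(-49, x(-1))) - 8179) = 1/((3220 - 1*3) - 8179) = 1/((3220 - 3) - 8179) = 1/(3217 - 8179) = 1/(-4962) = -1/4962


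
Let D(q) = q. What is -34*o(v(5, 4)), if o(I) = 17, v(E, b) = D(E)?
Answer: -578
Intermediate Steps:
v(E, b) = E
-34*o(v(5, 4)) = -34*17 = -578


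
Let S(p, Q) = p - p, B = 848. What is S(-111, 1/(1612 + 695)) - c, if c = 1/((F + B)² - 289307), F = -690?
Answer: 1/264343 ≈ 3.7830e-6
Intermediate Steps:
S(p, Q) = 0
c = -1/264343 (c = 1/((-690 + 848)² - 289307) = 1/(158² - 289307) = 1/(24964 - 289307) = 1/(-264343) = -1/264343 ≈ -3.7830e-6)
S(-111, 1/(1612 + 695)) - c = 0 - 1*(-1/264343) = 0 + 1/264343 = 1/264343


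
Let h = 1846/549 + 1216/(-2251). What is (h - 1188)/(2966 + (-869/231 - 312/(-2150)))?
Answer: -11021426911250/27548349333333 ≈ -0.40008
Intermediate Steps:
h = 3487762/1235799 (h = 1846*(1/549) + 1216*(-1/2251) = 1846/549 - 1216/2251 = 3487762/1235799 ≈ 2.8223)
(h - 1188)/(2966 + (-869/231 - 312/(-2150))) = (3487762/1235799 - 1188)/(2966 + (-869/231 - 312/(-2150))) = -1464641450/(1235799*(2966 + (-869*1/231 - 312*(-1/2150)))) = -1464641450/(1235799*(2966 + (-79/21 + 156/1075))) = -1464641450/(1235799*(2966 - 81649/22575)) = -1464641450/(1235799*66875801/22575) = -1464641450/1235799*22575/66875801 = -11021426911250/27548349333333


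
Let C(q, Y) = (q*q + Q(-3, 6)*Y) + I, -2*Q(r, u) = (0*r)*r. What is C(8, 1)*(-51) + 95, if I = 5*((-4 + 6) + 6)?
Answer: -5209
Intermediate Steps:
I = 40 (I = 5*(2 + 6) = 5*8 = 40)
Q(r, u) = 0 (Q(r, u) = -0*r*r/2 = -0*r = -1/2*0 = 0)
C(q, Y) = 40 + q**2 (C(q, Y) = (q*q + 0*Y) + 40 = (q**2 + 0) + 40 = q**2 + 40 = 40 + q**2)
C(8, 1)*(-51) + 95 = (40 + 8**2)*(-51) + 95 = (40 + 64)*(-51) + 95 = 104*(-51) + 95 = -5304 + 95 = -5209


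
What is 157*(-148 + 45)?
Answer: -16171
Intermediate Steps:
157*(-148 + 45) = 157*(-103) = -16171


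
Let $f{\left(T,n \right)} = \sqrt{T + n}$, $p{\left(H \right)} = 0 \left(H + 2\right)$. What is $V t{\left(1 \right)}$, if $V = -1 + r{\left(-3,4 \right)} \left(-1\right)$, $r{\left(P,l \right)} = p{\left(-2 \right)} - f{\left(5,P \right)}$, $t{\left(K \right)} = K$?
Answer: $-1 + \sqrt{2} \approx 0.41421$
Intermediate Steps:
$p{\left(H \right)} = 0$ ($p{\left(H \right)} = 0 \left(2 + H\right) = 0$)
$r{\left(P,l \right)} = - \sqrt{5 + P}$ ($r{\left(P,l \right)} = 0 - \sqrt{5 + P} = - \sqrt{5 + P}$)
$V = -1 + \sqrt{2}$ ($V = -1 + - \sqrt{5 - 3} \left(-1\right) = -1 + - \sqrt{2} \left(-1\right) = -1 + \sqrt{2} \approx 0.41421$)
$V t{\left(1 \right)} = \left(-1 + \sqrt{2}\right) 1 = -1 + \sqrt{2}$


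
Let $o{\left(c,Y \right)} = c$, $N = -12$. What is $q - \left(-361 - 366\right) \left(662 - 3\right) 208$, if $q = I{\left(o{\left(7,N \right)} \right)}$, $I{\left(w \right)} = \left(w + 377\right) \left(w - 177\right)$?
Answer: $99586064$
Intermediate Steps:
$I{\left(w \right)} = \left(-177 + w\right) \left(377 + w\right)$ ($I{\left(w \right)} = \left(377 + w\right) \left(-177 + w\right) = \left(-177 + w\right) \left(377 + w\right)$)
$q = -65280$ ($q = -66729 + 7^{2} + 200 \cdot 7 = -66729 + 49 + 1400 = -65280$)
$q - \left(-361 - 366\right) \left(662 - 3\right) 208 = -65280 - \left(-361 - 366\right) \left(662 - 3\right) 208 = -65280 - \left(-727\right) 659 \cdot 208 = -65280 - \left(-479093\right) 208 = -65280 - -99651344 = -65280 + 99651344 = 99586064$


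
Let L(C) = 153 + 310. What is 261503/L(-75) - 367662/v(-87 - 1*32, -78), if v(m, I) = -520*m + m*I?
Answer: 9219424490/16474003 ≈ 559.63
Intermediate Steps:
v(m, I) = -520*m + I*m
L(C) = 463
261503/L(-75) - 367662/v(-87 - 1*32, -78) = 261503/463 - 367662*1/((-520 - 78)*(-87 - 1*32)) = 261503*(1/463) - 367662*(-1/(598*(-87 - 32))) = 261503/463 - 367662/((-119*(-598))) = 261503/463 - 367662/71162 = 261503/463 - 367662*1/71162 = 261503/463 - 183831/35581 = 9219424490/16474003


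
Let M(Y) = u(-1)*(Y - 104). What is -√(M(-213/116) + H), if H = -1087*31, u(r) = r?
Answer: -5*I*√4520027/58 ≈ -183.28*I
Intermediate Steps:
H = -33697
M(Y) = 104 - Y (M(Y) = -(Y - 104) = -(-104 + Y) = 104 - Y)
-√(M(-213/116) + H) = -√((104 - (-213)/116) - 33697) = -√((104 - 1*(-213/116)) - 33697) = -√((104 + 213/116) - 33697) = -√(12277/116 - 33697) = -√(-3896575/116) = -5*I*√4520027/58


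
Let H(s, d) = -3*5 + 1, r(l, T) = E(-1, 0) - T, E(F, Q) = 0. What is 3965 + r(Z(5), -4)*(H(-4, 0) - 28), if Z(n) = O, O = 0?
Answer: 3797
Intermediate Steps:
Z(n) = 0
r(l, T) = -T (r(l, T) = 0 - T = -T)
H(s, d) = -14 (H(s, d) = -15 + 1 = -14)
3965 + r(Z(5), -4)*(H(-4, 0) - 28) = 3965 + (-1*(-4))*(-14 - 28) = 3965 + 4*(-42) = 3965 - 168 = 3797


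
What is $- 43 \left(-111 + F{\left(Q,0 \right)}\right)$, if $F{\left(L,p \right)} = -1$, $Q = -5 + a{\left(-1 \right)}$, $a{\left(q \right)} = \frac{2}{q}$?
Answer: $4816$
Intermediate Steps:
$Q = -7$ ($Q = -5 + \frac{2}{-1} = -5 + 2 \left(-1\right) = -5 - 2 = -7$)
$- 43 \left(-111 + F{\left(Q,0 \right)}\right) = - 43 \left(-111 - 1\right) = \left(-43\right) \left(-112\right) = 4816$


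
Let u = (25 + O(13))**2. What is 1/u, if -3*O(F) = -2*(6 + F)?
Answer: 9/12769 ≈ 0.00070483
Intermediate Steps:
O(F) = 4 + 2*F/3 (O(F) = -(-2)*(6 + F)/3 = -(-12 - 2*F)/3 = 4 + 2*F/3)
u = 12769/9 (u = (25 + (4 + (2/3)*13))**2 = (25 + (4 + 26/3))**2 = (25 + 38/3)**2 = (113/3)**2 = 12769/9 ≈ 1418.8)
1/u = 1/(12769/9) = 9/12769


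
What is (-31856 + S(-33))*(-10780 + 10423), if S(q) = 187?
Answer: 11305833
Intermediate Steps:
(-31856 + S(-33))*(-10780 + 10423) = (-31856 + 187)*(-10780 + 10423) = -31669*(-357) = 11305833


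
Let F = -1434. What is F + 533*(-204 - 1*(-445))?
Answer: 127019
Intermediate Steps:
F + 533*(-204 - 1*(-445)) = -1434 + 533*(-204 - 1*(-445)) = -1434 + 533*(-204 + 445) = -1434 + 533*241 = -1434 + 128453 = 127019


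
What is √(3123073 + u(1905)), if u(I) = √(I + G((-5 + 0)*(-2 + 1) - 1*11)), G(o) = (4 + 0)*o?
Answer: √(3123073 + 3*√209) ≈ 1767.2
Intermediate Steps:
G(o) = 4*o
u(I) = √(-24 + I) (u(I) = √(I + 4*((-5 + 0)*(-2 + 1) - 1*11)) = √(I + 4*(-5*(-1) - 11)) = √(I + 4*(5 - 11)) = √(I + 4*(-6)) = √(I - 24) = √(-24 + I))
√(3123073 + u(1905)) = √(3123073 + √(-24 + 1905)) = √(3123073 + √1881) = √(3123073 + 3*√209)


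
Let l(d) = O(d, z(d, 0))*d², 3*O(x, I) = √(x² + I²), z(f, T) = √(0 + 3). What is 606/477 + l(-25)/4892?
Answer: 202/159 + 625*√157/7338 ≈ 2.3377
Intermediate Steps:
z(f, T) = √3
O(x, I) = √(I² + x²)/3 (O(x, I) = √(x² + I²)/3 = √(I² + x²)/3)
l(d) = d²*√(3 + d²)/3 (l(d) = (√((√3)² + d²)/3)*d² = (√(3 + d²)/3)*d² = d²*√(3 + d²)/3)
606/477 + l(-25)/4892 = 606/477 + ((⅓)*(-25)²*√(3 + (-25)²))/4892 = 606*(1/477) + ((⅓)*625*√(3 + 625))*(1/4892) = 202/159 + ((⅓)*625*√628)*(1/4892) = 202/159 + ((⅓)*625*(2*√157))*(1/4892) = 202/159 + (1250*√157/3)*(1/4892) = 202/159 + 625*√157/7338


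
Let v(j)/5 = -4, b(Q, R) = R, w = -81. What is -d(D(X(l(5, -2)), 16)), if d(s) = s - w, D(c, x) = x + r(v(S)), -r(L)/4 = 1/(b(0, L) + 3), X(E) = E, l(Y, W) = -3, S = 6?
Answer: -1653/17 ≈ -97.235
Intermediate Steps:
v(j) = -20 (v(j) = 5*(-4) = -20)
r(L) = -4/(3 + L) (r(L) = -4/(L + 3) = -4/(3 + L))
D(c, x) = 4/17 + x (D(c, x) = x - 4/(3 - 20) = x - 4/(-17) = x - 4*(-1/17) = x + 4/17 = 4/17 + x)
d(s) = 81 + s (d(s) = s - 1*(-81) = s + 81 = 81 + s)
-d(D(X(l(5, -2)), 16)) = -(81 + (4/17 + 16)) = -(81 + 276/17) = -1*1653/17 = -1653/17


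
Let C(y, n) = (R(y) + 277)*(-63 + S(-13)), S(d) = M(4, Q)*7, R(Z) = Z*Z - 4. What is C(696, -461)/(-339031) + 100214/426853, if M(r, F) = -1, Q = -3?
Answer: 17426581528/173729171 ≈ 100.31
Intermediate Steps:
R(Z) = -4 + Z² (R(Z) = Z² - 4 = -4 + Z²)
S(d) = -7 (S(d) = -1*7 = -7)
C(y, n) = -19110 - 70*y² (C(y, n) = ((-4 + y²) + 277)*(-63 - 7) = (273 + y²)*(-70) = -19110 - 70*y²)
C(696, -461)/(-339031) + 100214/426853 = (-19110 - 70*696²)/(-339031) + 100214/426853 = (-19110 - 70*484416)*(-1/339031) + 100214*(1/426853) = (-19110 - 33909120)*(-1/339031) + 100214/426853 = -33928230*(-1/339031) + 100214/426853 = 4846890/48433 + 100214/426853 = 17426581528/173729171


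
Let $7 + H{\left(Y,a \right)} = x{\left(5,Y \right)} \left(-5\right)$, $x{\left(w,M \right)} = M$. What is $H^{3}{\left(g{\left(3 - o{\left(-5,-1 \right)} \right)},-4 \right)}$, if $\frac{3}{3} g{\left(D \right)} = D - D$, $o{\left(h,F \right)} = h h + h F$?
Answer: $-343$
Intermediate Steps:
$o{\left(h,F \right)} = h^{2} + F h$
$g{\left(D \right)} = 0$ ($g{\left(D \right)} = D - D = 0$)
$H{\left(Y,a \right)} = -7 - 5 Y$ ($H{\left(Y,a \right)} = -7 + Y \left(-5\right) = -7 - 5 Y$)
$H^{3}{\left(g{\left(3 - o{\left(-5,-1 \right)} \right)},-4 \right)} = \left(-7 - 0\right)^{3} = \left(-7 + 0\right)^{3} = \left(-7\right)^{3} = -343$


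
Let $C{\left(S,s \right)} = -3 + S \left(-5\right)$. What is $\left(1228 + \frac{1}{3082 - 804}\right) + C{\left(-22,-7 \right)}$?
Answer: $\frac{3041131}{2278} \approx 1335.0$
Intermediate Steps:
$C{\left(S,s \right)} = -3 - 5 S$
$\left(1228 + \frac{1}{3082 - 804}\right) + C{\left(-22,-7 \right)} = \left(1228 + \frac{1}{3082 - 804}\right) - -107 = \left(1228 + \frac{1}{2278}\right) + \left(-3 + 110\right) = \left(1228 + \frac{1}{2278}\right) + 107 = \frac{2797385}{2278} + 107 = \frac{3041131}{2278}$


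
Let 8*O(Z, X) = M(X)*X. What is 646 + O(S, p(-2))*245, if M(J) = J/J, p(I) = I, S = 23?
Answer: 2339/4 ≈ 584.75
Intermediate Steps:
M(J) = 1
O(Z, X) = X/8 (O(Z, X) = (1*X)/8 = X/8)
646 + O(S, p(-2))*245 = 646 + ((⅛)*(-2))*245 = 646 - ¼*245 = 646 - 245/4 = 2339/4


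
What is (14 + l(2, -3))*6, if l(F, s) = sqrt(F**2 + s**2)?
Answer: 84 + 6*sqrt(13) ≈ 105.63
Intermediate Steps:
(14 + l(2, -3))*6 = (14 + sqrt(2**2 + (-3)**2))*6 = (14 + sqrt(4 + 9))*6 = (14 + sqrt(13))*6 = 84 + 6*sqrt(13)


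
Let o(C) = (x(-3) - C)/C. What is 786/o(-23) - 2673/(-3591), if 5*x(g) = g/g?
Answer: -6005193/7714 ≈ -778.48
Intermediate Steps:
x(g) = ⅕ (x(g) = (g/g)/5 = (⅕)*1 = ⅕)
o(C) = (⅕ - C)/C
786/o(-23) - 2673/(-3591) = 786/(((⅕ - 1*(-23))/(-23))) - 2673/(-3591) = 786/((-(⅕ + 23)/23)) - 2673*(-1/3591) = 786/((-1/23*116/5)) + 99/133 = 786/(-116/115) + 99/133 = 786*(-115/116) + 99/133 = -45195/58 + 99/133 = -6005193/7714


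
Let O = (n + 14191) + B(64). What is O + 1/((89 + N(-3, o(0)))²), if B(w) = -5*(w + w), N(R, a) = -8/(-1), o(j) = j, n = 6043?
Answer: 184359947/9409 ≈ 19594.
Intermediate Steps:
N(R, a) = 8 (N(R, a) = -8*(-1) = 8)
B(w) = -10*w
O = 19594 (O = (6043 + 14191) - 10*64 = 20234 - 640 = 19594)
O + 1/((89 + N(-3, o(0)))²) = 19594 + 1/((89 + 8)²) = 19594 + 1/(97²) = 19594 + 1/9409 = 184359947/9409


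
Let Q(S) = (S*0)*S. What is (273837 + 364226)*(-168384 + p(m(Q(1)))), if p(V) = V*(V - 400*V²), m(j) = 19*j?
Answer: -107439600192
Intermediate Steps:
Q(S) = 0 (Q(S) = 0*S = 0)
(273837 + 364226)*(-168384 + p(m(Q(1)))) = (273837 + 364226)*(-168384 + (19*0)²*(1 - 7600*0)) = 638063*(-168384 + 0²*(1 - 400*0)) = 638063*(-168384 + 0*(1 + 0)) = 638063*(-168384 + 0*1) = 638063*(-168384 + 0) = 638063*(-168384) = -107439600192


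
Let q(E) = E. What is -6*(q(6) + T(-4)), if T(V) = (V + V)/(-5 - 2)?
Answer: -300/7 ≈ -42.857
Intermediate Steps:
T(V) = -2*V/7 (T(V) = (2*V)/(-7) = (2*V)*(-⅐) = -2*V/7)
-6*(q(6) + T(-4)) = -6*(6 - 2/7*(-4)) = -6*(6 + 8/7) = -6*50/7 = -300/7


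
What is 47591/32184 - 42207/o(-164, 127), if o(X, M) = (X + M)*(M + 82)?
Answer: 156946481/22625352 ≈ 6.9368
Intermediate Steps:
o(X, M) = (82 + M)*(M + X) (o(X, M) = (M + X)*(82 + M) = (82 + M)*(M + X))
47591/32184 - 42207/o(-164, 127) = 47591/32184 - 42207/(127**2 + 82*127 + 82*(-164) + 127*(-164)) = 47591*(1/32184) - 42207/(16129 + 10414 - 13448 - 20828) = 47591/32184 - 42207/(-7733) = 47591/32184 - 42207*(-1/7733) = 47591/32184 + 3837/703 = 156946481/22625352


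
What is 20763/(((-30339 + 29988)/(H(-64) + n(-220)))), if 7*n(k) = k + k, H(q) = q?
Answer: 682872/91 ≈ 7504.1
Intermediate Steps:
n(k) = 2*k/7 (n(k) = (k + k)/7 = (2*k)/7 = 2*k/7)
20763/(((-30339 + 29988)/(H(-64) + n(-220)))) = 20763/(((-30339 + 29988)/(-64 + (2/7)*(-220)))) = 20763/((-351/(-64 - 440/7))) = 20763/((-351/(-888/7))) = 20763/((-351*(-7/888))) = 20763/(819/296) = 20763*(296/819) = 682872/91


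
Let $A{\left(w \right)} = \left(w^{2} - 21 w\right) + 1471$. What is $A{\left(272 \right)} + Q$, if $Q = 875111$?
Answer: $944854$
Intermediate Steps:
$A{\left(w \right)} = 1471 + w^{2} - 21 w$
$A{\left(272 \right)} + Q = \left(1471 + 272^{2} - 5712\right) + 875111 = \left(1471 + 73984 - 5712\right) + 875111 = 69743 + 875111 = 944854$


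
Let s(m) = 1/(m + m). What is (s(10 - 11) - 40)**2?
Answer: 6561/4 ≈ 1640.3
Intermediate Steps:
s(m) = 1/(2*m)
(s(10 - 11) - 40)**2 = (1/(2*(10 - 11)) - 40)**2 = ((1/2)/(-1) - 40)**2 = ((1/2)*(-1) - 40)**2 = (-1/2 - 40)**2 = (-81/2)**2 = 6561/4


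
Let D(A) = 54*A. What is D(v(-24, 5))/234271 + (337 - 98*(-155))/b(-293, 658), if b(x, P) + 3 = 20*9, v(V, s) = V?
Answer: 3637296425/41465967 ≈ 87.718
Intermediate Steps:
b(x, P) = 177 (b(x, P) = -3 + 20*9 = -3 + 180 = 177)
D(v(-24, 5))/234271 + (337 - 98*(-155))/b(-293, 658) = (54*(-24))/234271 + (337 - 98*(-155))/177 = -1296*1/234271 + (337 + 15190)*(1/177) = -1296/234271 + 15527*(1/177) = -1296/234271 + 15527/177 = 3637296425/41465967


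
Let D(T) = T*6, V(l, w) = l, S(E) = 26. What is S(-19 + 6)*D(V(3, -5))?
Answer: 468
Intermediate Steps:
D(T) = 6*T
S(-19 + 6)*D(V(3, -5)) = 26*(6*3) = 26*18 = 468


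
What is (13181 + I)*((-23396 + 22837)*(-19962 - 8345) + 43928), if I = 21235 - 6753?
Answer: 438943786683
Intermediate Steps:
I = 14482
(13181 + I)*((-23396 + 22837)*(-19962 - 8345) + 43928) = (13181 + 14482)*((-23396 + 22837)*(-19962 - 8345) + 43928) = 27663*(-559*(-28307) + 43928) = 27663*(15823613 + 43928) = 27663*15867541 = 438943786683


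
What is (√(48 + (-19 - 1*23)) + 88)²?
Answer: (88 + √6)² ≈ 8181.1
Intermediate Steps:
(√(48 + (-19 - 1*23)) + 88)² = (√(48 + (-19 - 23)) + 88)² = (√(48 - 42) + 88)² = (√6 + 88)² = (88 + √6)²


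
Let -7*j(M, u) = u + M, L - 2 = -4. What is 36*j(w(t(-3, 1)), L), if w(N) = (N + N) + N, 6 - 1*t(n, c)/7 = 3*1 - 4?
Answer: -5220/7 ≈ -745.71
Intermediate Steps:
L = -2 (L = 2 - 4 = -2)
t(n, c) = 49 (t(n, c) = 42 - 7*(3*1 - 4) = 42 - 7*(3 - 4) = 42 - 7*(-1) = 42 + 7 = 49)
w(N) = 3*N (w(N) = 2*N + N = 3*N)
j(M, u) = -M/7 - u/7 (j(M, u) = -(u + M)/7 = -(M + u)/7 = -M/7 - u/7)
36*j(w(t(-3, 1)), L) = 36*(-3*49/7 - ⅐*(-2)) = 36*(-⅐*147 + 2/7) = 36*(-21 + 2/7) = 36*(-145/7) = -5220/7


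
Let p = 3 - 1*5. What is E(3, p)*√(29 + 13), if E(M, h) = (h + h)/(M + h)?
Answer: -4*√42 ≈ -25.923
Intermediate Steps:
p = -2 (p = 3 - 5 = -2)
E(M, h) = 2*h/(M + h) (E(M, h) = (2*h)/(M + h) = 2*h/(M + h))
E(3, p)*√(29 + 13) = (2*(-2)/(3 - 2))*√(29 + 13) = (2*(-2)/1)*√42 = (2*(-2)*1)*√42 = -4*√42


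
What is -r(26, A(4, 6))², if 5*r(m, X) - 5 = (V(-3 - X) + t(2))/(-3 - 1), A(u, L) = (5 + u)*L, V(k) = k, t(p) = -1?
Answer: -1521/100 ≈ -15.210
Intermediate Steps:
A(u, L) = L*(5 + u)
r(m, X) = 6/5 + X/20 (r(m, X) = 1 + (((-3 - X) - 1)/(-3 - 1))/5 = 1 + ((-4 - X)/(-4))/5 = 1 + ((-4 - X)*(-¼))/5 = 1 + (1 + X/4)/5 = 1 + (⅕ + X/20) = 6/5 + X/20)
-r(26, A(4, 6))² = -(6/5 + (6*(5 + 4))/20)² = -(6/5 + (6*9)/20)² = -(6/5 + (1/20)*54)² = -(6/5 + 27/10)² = -(39/10)² = -1*1521/100 = -1521/100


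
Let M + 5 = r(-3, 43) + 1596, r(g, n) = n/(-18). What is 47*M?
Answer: 1343965/18 ≈ 74665.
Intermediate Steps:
r(g, n) = -n/18 (r(g, n) = n*(-1/18) = -n/18)
M = 28595/18 (M = -5 + (-1/18*43 + 1596) = -5 + (-43/18 + 1596) = -5 + 28685/18 = 28595/18 ≈ 1588.6)
47*M = 47*(28595/18) = 1343965/18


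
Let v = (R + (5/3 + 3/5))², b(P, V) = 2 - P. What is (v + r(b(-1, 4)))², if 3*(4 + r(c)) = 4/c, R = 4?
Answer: 64577296/50625 ≈ 1275.6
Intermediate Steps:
r(c) = -4 + 4/(3*c) (r(c) = -4 + (4/c)/3 = -4 + 4/(3*c))
v = 8836/225 (v = (4 + (5/3 + 3/5))² = (4 + (5*(⅓) + 3*(⅕)))² = (4 + (5/3 + ⅗))² = (4 + 34/15)² = (94/15)² = 8836/225 ≈ 39.271)
(v + r(b(-1, 4)))² = (8836/225 + (-4 + 4/(3*(2 - 1*(-1)))))² = (8836/225 + (-4 + 4/(3*(2 + 1))))² = (8836/225 + (-4 + (4/3)/3))² = (8836/225 + (-4 + (4/3)*(⅓)))² = (8836/225 + (-4 + 4/9))² = (8836/225 - 32/9)² = (8036/225)² = 64577296/50625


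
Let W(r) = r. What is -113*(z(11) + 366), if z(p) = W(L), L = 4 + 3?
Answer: -42149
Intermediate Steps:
L = 7
z(p) = 7
-113*(z(11) + 366) = -113*(7 + 366) = -113*373 = -42149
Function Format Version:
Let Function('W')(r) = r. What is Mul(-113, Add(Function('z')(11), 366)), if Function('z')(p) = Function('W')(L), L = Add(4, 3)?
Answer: -42149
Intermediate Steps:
L = 7
Function('z')(p) = 7
Mul(-113, Add(Function('z')(11), 366)) = Mul(-113, Add(7, 366)) = Mul(-113, 373) = -42149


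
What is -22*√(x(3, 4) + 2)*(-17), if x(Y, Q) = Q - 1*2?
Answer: 748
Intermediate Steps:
x(Y, Q) = -2 + Q (x(Y, Q) = Q - 2 = -2 + Q)
-22*√(x(3, 4) + 2)*(-17) = -22*√((-2 + 4) + 2)*(-17) = -22*√(2 + 2)*(-17) = -22*√4*(-17) = -22*2*(-17) = -44*(-17) = 748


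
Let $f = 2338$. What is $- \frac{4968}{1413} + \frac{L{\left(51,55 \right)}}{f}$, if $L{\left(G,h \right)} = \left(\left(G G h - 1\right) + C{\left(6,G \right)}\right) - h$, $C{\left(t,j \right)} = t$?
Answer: $\frac{21161209}{367066} \approx 57.65$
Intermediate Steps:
$L{\left(G,h \right)} = 5 - h + h G^{2}$ ($L{\left(G,h \right)} = \left(\left(G G h - 1\right) + 6\right) - h = \left(\left(G^{2} h - 1\right) + 6\right) - h = \left(\left(h G^{2} - 1\right) + 6\right) - h = \left(\left(-1 + h G^{2}\right) + 6\right) - h = \left(5 + h G^{2}\right) - h = 5 - h + h G^{2}$)
$- \frac{4968}{1413} + \frac{L{\left(51,55 \right)}}{f} = - \frac{4968}{1413} + \frac{5 - 55 + 55 \cdot 51^{2}}{2338} = \left(-4968\right) \frac{1}{1413} + \left(5 - 55 + 55 \cdot 2601\right) \frac{1}{2338} = - \frac{552}{157} + \left(5 - 55 + 143055\right) \frac{1}{2338} = - \frac{552}{157} + 143005 \cdot \frac{1}{2338} = - \frac{552}{157} + \frac{143005}{2338} = \frac{21161209}{367066}$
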